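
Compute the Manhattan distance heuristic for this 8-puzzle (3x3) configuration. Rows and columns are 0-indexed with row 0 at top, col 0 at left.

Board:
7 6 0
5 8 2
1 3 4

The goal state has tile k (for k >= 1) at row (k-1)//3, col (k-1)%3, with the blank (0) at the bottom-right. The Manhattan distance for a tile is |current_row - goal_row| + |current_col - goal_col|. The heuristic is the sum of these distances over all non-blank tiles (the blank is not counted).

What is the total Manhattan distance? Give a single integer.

Tile 7: at (0,0), goal (2,0), distance |0-2|+|0-0| = 2
Tile 6: at (0,1), goal (1,2), distance |0-1|+|1-2| = 2
Tile 5: at (1,0), goal (1,1), distance |1-1|+|0-1| = 1
Tile 8: at (1,1), goal (2,1), distance |1-2|+|1-1| = 1
Tile 2: at (1,2), goal (0,1), distance |1-0|+|2-1| = 2
Tile 1: at (2,0), goal (0,0), distance |2-0|+|0-0| = 2
Tile 3: at (2,1), goal (0,2), distance |2-0|+|1-2| = 3
Tile 4: at (2,2), goal (1,0), distance |2-1|+|2-0| = 3
Sum: 2 + 2 + 1 + 1 + 2 + 2 + 3 + 3 = 16

Answer: 16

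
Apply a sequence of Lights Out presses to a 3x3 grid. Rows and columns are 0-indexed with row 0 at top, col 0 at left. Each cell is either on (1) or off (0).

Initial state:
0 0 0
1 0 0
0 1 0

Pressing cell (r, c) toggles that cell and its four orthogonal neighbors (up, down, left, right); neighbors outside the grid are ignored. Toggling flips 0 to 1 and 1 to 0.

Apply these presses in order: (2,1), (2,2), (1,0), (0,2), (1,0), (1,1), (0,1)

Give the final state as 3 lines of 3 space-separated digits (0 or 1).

Answer: 1 1 0
0 1 1
1 0 0

Derivation:
After press 1 at (2,1):
0 0 0
1 1 0
1 0 1

After press 2 at (2,2):
0 0 0
1 1 1
1 1 0

After press 3 at (1,0):
1 0 0
0 0 1
0 1 0

After press 4 at (0,2):
1 1 1
0 0 0
0 1 0

After press 5 at (1,0):
0 1 1
1 1 0
1 1 0

After press 6 at (1,1):
0 0 1
0 0 1
1 0 0

After press 7 at (0,1):
1 1 0
0 1 1
1 0 0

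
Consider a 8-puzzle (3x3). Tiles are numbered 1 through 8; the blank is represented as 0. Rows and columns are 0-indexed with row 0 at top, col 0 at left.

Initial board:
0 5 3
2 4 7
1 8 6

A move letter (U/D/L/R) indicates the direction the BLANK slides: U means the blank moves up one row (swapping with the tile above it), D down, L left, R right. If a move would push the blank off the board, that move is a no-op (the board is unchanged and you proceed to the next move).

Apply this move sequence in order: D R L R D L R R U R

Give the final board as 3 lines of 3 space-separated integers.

After move 1 (D):
2 5 3
0 4 7
1 8 6

After move 2 (R):
2 5 3
4 0 7
1 8 6

After move 3 (L):
2 5 3
0 4 7
1 8 6

After move 4 (R):
2 5 3
4 0 7
1 8 6

After move 5 (D):
2 5 3
4 8 7
1 0 6

After move 6 (L):
2 5 3
4 8 7
0 1 6

After move 7 (R):
2 5 3
4 8 7
1 0 6

After move 8 (R):
2 5 3
4 8 7
1 6 0

After move 9 (U):
2 5 3
4 8 0
1 6 7

After move 10 (R):
2 5 3
4 8 0
1 6 7

Answer: 2 5 3
4 8 0
1 6 7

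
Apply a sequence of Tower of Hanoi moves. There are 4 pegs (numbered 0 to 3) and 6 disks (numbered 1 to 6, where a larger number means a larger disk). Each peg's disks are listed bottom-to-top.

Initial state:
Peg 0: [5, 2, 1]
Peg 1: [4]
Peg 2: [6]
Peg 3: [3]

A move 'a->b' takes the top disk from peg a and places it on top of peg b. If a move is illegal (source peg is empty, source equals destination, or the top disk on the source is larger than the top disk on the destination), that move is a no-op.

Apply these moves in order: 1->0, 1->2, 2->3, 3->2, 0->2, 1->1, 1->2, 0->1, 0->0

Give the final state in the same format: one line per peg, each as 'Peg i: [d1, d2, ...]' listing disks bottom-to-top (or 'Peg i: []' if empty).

Answer: Peg 0: [5]
Peg 1: [2]
Peg 2: [6, 4, 3, 1]
Peg 3: []

Derivation:
After move 1 (1->0):
Peg 0: [5, 2, 1]
Peg 1: [4]
Peg 2: [6]
Peg 3: [3]

After move 2 (1->2):
Peg 0: [5, 2, 1]
Peg 1: []
Peg 2: [6, 4]
Peg 3: [3]

After move 3 (2->3):
Peg 0: [5, 2, 1]
Peg 1: []
Peg 2: [6, 4]
Peg 3: [3]

After move 4 (3->2):
Peg 0: [5, 2, 1]
Peg 1: []
Peg 2: [6, 4, 3]
Peg 3: []

After move 5 (0->2):
Peg 0: [5, 2]
Peg 1: []
Peg 2: [6, 4, 3, 1]
Peg 3: []

After move 6 (1->1):
Peg 0: [5, 2]
Peg 1: []
Peg 2: [6, 4, 3, 1]
Peg 3: []

After move 7 (1->2):
Peg 0: [5, 2]
Peg 1: []
Peg 2: [6, 4, 3, 1]
Peg 3: []

After move 8 (0->1):
Peg 0: [5]
Peg 1: [2]
Peg 2: [6, 4, 3, 1]
Peg 3: []

After move 9 (0->0):
Peg 0: [5]
Peg 1: [2]
Peg 2: [6, 4, 3, 1]
Peg 3: []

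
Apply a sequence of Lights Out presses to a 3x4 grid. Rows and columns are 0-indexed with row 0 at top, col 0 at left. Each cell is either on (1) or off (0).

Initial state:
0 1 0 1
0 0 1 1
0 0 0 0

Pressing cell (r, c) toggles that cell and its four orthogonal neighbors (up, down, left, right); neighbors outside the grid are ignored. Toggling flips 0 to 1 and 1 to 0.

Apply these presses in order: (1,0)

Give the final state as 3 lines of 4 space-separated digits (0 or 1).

Answer: 1 1 0 1
1 1 1 1
1 0 0 0

Derivation:
After press 1 at (1,0):
1 1 0 1
1 1 1 1
1 0 0 0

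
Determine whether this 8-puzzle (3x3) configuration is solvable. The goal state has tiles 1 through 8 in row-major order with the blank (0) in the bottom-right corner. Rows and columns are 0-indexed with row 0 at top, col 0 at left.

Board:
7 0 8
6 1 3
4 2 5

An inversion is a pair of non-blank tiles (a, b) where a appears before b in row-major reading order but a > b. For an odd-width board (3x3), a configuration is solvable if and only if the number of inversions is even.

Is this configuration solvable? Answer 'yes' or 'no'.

Inversions (pairs i<j in row-major order where tile[i] > tile[j] > 0): 19
19 is odd, so the puzzle is not solvable.

Answer: no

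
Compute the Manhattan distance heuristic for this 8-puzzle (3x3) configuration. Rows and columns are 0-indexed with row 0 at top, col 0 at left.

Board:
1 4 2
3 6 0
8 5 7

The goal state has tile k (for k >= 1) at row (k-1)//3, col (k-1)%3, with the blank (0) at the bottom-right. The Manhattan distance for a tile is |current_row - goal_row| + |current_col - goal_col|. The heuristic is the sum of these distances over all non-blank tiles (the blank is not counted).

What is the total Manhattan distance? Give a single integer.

Tile 1: (0,0)->(0,0) = 0
Tile 4: (0,1)->(1,0) = 2
Tile 2: (0,2)->(0,1) = 1
Tile 3: (1,0)->(0,2) = 3
Tile 6: (1,1)->(1,2) = 1
Tile 8: (2,0)->(2,1) = 1
Tile 5: (2,1)->(1,1) = 1
Tile 7: (2,2)->(2,0) = 2
Sum: 0 + 2 + 1 + 3 + 1 + 1 + 1 + 2 = 11

Answer: 11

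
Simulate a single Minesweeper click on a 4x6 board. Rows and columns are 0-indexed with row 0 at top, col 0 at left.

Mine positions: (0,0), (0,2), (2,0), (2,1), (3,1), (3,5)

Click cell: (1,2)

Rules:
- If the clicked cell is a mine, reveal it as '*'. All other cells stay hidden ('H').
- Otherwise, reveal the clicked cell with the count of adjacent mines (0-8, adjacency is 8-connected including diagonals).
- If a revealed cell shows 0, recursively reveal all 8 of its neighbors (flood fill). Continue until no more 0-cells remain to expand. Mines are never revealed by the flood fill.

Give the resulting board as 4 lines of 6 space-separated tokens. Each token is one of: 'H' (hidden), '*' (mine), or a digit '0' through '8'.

H H H H H H
H H 2 H H H
H H H H H H
H H H H H H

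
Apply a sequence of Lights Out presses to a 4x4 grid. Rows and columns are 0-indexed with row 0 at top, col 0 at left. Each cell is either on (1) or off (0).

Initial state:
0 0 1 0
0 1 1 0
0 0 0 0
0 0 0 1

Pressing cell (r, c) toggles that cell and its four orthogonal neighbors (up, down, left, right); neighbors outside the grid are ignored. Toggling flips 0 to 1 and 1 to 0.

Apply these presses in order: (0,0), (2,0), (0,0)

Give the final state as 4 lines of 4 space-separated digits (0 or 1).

After press 1 at (0,0):
1 1 1 0
1 1 1 0
0 0 0 0
0 0 0 1

After press 2 at (2,0):
1 1 1 0
0 1 1 0
1 1 0 0
1 0 0 1

After press 3 at (0,0):
0 0 1 0
1 1 1 0
1 1 0 0
1 0 0 1

Answer: 0 0 1 0
1 1 1 0
1 1 0 0
1 0 0 1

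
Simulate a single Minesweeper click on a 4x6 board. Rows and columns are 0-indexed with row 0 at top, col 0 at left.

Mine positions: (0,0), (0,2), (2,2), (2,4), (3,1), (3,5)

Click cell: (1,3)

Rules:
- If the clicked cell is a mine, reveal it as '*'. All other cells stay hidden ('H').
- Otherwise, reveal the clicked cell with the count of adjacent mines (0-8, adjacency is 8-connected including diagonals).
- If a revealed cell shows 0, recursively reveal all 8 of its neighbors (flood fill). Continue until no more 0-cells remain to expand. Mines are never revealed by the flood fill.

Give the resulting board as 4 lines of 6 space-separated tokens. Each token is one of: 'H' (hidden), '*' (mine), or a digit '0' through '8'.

H H H H H H
H H H 3 H H
H H H H H H
H H H H H H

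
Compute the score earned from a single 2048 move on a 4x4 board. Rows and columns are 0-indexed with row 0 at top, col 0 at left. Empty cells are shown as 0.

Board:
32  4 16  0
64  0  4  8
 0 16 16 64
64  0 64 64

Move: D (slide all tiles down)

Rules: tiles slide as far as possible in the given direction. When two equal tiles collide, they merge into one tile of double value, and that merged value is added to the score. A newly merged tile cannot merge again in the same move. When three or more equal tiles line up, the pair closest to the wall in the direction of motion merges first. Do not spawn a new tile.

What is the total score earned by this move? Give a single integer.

Answer: 256

Derivation:
Slide down:
col 0: [32, 64, 0, 64] -> [0, 0, 32, 128]  score +128 (running 128)
col 1: [4, 0, 16, 0] -> [0, 0, 4, 16]  score +0 (running 128)
col 2: [16, 4, 16, 64] -> [16, 4, 16, 64]  score +0 (running 128)
col 3: [0, 8, 64, 64] -> [0, 0, 8, 128]  score +128 (running 256)
Board after move:
  0   0  16   0
  0   0   4   0
 32   4  16   8
128  16  64 128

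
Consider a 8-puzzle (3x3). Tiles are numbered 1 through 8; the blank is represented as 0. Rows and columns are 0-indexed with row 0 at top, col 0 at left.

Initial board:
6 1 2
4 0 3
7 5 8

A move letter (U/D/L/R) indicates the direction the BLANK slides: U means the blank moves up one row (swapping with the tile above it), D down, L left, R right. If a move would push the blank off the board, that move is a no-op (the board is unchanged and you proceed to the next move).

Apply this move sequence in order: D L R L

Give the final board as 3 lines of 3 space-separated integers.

Answer: 6 1 2
4 5 3
0 7 8

Derivation:
After move 1 (D):
6 1 2
4 5 3
7 0 8

After move 2 (L):
6 1 2
4 5 3
0 7 8

After move 3 (R):
6 1 2
4 5 3
7 0 8

After move 4 (L):
6 1 2
4 5 3
0 7 8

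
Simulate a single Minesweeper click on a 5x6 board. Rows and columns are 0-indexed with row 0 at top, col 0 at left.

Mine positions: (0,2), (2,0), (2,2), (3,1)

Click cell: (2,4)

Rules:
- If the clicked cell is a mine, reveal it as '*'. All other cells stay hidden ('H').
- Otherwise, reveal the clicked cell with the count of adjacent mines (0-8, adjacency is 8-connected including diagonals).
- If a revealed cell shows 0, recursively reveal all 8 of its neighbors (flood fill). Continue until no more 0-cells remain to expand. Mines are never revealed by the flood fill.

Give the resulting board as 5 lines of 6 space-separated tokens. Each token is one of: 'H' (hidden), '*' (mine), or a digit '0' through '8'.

H H H 1 0 0
H H H 2 0 0
H H H 1 0 0
H H 2 1 0 0
H H 1 0 0 0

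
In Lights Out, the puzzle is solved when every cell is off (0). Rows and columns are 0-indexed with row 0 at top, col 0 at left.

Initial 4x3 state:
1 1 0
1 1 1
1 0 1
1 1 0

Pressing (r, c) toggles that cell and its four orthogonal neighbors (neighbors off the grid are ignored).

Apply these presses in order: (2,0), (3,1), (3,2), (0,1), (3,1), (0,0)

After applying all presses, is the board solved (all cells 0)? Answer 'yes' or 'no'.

After press 1 at (2,0):
1 1 0
0 1 1
0 1 1
0 1 0

After press 2 at (3,1):
1 1 0
0 1 1
0 0 1
1 0 1

After press 3 at (3,2):
1 1 0
0 1 1
0 0 0
1 1 0

After press 4 at (0,1):
0 0 1
0 0 1
0 0 0
1 1 0

After press 5 at (3,1):
0 0 1
0 0 1
0 1 0
0 0 1

After press 6 at (0,0):
1 1 1
1 0 1
0 1 0
0 0 1

Lights still on: 7

Answer: no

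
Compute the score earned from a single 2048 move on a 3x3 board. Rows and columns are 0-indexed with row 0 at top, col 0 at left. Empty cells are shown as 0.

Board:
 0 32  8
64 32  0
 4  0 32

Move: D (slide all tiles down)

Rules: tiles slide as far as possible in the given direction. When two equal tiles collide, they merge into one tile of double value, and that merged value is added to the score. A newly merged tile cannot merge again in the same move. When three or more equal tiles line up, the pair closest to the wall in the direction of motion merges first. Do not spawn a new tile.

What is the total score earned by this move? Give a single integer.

Slide down:
col 0: [0, 64, 4] -> [0, 64, 4]  score +0 (running 0)
col 1: [32, 32, 0] -> [0, 0, 64]  score +64 (running 64)
col 2: [8, 0, 32] -> [0, 8, 32]  score +0 (running 64)
Board after move:
 0  0  0
64  0  8
 4 64 32

Answer: 64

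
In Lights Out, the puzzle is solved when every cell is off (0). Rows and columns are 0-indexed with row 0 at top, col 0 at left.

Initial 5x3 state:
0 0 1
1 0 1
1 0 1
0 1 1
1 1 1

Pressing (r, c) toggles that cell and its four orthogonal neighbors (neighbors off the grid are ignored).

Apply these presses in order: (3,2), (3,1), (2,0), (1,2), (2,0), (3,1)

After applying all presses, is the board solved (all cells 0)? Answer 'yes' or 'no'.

Answer: no

Derivation:
After press 1 at (3,2):
0 0 1
1 0 1
1 0 0
0 0 0
1 1 0

After press 2 at (3,1):
0 0 1
1 0 1
1 1 0
1 1 1
1 0 0

After press 3 at (2,0):
0 0 1
0 0 1
0 0 0
0 1 1
1 0 0

After press 4 at (1,2):
0 0 0
0 1 0
0 0 1
0 1 1
1 0 0

After press 5 at (2,0):
0 0 0
1 1 0
1 1 1
1 1 1
1 0 0

After press 6 at (3,1):
0 0 0
1 1 0
1 0 1
0 0 0
1 1 0

Lights still on: 6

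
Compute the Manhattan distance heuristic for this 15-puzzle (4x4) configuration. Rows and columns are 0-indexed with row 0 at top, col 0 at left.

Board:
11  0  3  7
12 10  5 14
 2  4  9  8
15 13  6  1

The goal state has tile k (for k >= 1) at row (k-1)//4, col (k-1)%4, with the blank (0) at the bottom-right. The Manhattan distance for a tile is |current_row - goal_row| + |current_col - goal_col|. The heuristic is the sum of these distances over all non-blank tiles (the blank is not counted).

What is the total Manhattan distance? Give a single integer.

Tile 11: at (0,0), goal (2,2), distance |0-2|+|0-2| = 4
Tile 3: at (0,2), goal (0,2), distance |0-0|+|2-2| = 0
Tile 7: at (0,3), goal (1,2), distance |0-1|+|3-2| = 2
Tile 12: at (1,0), goal (2,3), distance |1-2|+|0-3| = 4
Tile 10: at (1,1), goal (2,1), distance |1-2|+|1-1| = 1
Tile 5: at (1,2), goal (1,0), distance |1-1|+|2-0| = 2
Tile 14: at (1,3), goal (3,1), distance |1-3|+|3-1| = 4
Tile 2: at (2,0), goal (0,1), distance |2-0|+|0-1| = 3
Tile 4: at (2,1), goal (0,3), distance |2-0|+|1-3| = 4
Tile 9: at (2,2), goal (2,0), distance |2-2|+|2-0| = 2
Tile 8: at (2,3), goal (1,3), distance |2-1|+|3-3| = 1
Tile 15: at (3,0), goal (3,2), distance |3-3|+|0-2| = 2
Tile 13: at (3,1), goal (3,0), distance |3-3|+|1-0| = 1
Tile 6: at (3,2), goal (1,1), distance |3-1|+|2-1| = 3
Tile 1: at (3,3), goal (0,0), distance |3-0|+|3-0| = 6
Sum: 4 + 0 + 2 + 4 + 1 + 2 + 4 + 3 + 4 + 2 + 1 + 2 + 1 + 3 + 6 = 39

Answer: 39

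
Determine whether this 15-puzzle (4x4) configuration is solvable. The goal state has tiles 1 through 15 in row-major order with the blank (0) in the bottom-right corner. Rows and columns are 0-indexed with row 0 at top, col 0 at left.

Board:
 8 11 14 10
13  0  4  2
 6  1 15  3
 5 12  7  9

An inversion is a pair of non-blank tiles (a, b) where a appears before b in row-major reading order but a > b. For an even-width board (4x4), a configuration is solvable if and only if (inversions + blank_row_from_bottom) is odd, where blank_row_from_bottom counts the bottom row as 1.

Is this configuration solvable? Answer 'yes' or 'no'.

Answer: yes

Derivation:
Inversions: 58
Blank is in row 1 (0-indexed from top), which is row 3 counting from the bottom (bottom = 1).
58 + 3 = 61, which is odd, so the puzzle is solvable.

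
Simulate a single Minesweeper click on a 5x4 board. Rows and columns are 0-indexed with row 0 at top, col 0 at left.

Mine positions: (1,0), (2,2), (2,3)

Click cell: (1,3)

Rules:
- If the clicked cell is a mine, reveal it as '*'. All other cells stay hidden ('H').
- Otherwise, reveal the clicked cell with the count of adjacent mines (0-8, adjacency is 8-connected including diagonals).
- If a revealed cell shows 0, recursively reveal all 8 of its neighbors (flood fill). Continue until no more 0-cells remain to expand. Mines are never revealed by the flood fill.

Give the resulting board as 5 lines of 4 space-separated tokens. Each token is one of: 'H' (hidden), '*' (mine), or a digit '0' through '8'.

H H H H
H H H 2
H H H H
H H H H
H H H H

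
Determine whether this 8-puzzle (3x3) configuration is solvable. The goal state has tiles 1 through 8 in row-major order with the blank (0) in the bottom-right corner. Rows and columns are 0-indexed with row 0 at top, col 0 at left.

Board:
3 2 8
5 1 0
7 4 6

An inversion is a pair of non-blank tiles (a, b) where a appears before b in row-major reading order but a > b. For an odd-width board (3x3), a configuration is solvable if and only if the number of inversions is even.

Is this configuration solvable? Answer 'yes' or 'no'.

Inversions (pairs i<j in row-major order where tile[i] > tile[j] > 0): 12
12 is even, so the puzzle is solvable.

Answer: yes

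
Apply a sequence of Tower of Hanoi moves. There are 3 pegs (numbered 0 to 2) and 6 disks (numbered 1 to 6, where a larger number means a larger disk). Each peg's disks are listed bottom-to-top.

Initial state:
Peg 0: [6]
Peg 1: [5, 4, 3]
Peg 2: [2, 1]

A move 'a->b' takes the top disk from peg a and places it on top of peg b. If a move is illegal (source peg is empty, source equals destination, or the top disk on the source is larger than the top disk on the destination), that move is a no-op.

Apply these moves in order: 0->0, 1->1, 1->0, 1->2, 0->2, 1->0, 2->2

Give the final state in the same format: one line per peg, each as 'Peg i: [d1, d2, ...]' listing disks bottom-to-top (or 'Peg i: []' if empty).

Answer: Peg 0: [6, 3]
Peg 1: [5, 4]
Peg 2: [2, 1]

Derivation:
After move 1 (0->0):
Peg 0: [6]
Peg 1: [5, 4, 3]
Peg 2: [2, 1]

After move 2 (1->1):
Peg 0: [6]
Peg 1: [5, 4, 3]
Peg 2: [2, 1]

After move 3 (1->0):
Peg 0: [6, 3]
Peg 1: [5, 4]
Peg 2: [2, 1]

After move 4 (1->2):
Peg 0: [6, 3]
Peg 1: [5, 4]
Peg 2: [2, 1]

After move 5 (0->2):
Peg 0: [6, 3]
Peg 1: [5, 4]
Peg 2: [2, 1]

After move 6 (1->0):
Peg 0: [6, 3]
Peg 1: [5, 4]
Peg 2: [2, 1]

After move 7 (2->2):
Peg 0: [6, 3]
Peg 1: [5, 4]
Peg 2: [2, 1]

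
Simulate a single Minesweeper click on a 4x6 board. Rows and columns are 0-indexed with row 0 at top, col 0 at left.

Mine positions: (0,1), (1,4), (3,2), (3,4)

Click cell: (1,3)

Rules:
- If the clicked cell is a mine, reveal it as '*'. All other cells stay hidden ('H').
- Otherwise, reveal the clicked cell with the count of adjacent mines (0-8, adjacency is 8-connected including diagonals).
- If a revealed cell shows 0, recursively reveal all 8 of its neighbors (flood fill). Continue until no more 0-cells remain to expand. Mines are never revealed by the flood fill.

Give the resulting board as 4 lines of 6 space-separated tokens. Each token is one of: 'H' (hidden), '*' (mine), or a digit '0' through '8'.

H H H H H H
H H H 1 H H
H H H H H H
H H H H H H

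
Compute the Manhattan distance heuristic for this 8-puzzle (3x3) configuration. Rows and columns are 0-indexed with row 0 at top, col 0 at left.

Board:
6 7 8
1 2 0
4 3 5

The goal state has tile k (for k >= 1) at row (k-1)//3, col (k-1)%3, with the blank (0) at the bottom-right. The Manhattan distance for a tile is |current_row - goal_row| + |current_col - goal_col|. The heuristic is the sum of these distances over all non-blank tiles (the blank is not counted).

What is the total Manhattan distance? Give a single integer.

Answer: 17

Derivation:
Tile 6: at (0,0), goal (1,2), distance |0-1|+|0-2| = 3
Tile 7: at (0,1), goal (2,0), distance |0-2|+|1-0| = 3
Tile 8: at (0,2), goal (2,1), distance |0-2|+|2-1| = 3
Tile 1: at (1,0), goal (0,0), distance |1-0|+|0-0| = 1
Tile 2: at (1,1), goal (0,1), distance |1-0|+|1-1| = 1
Tile 4: at (2,0), goal (1,0), distance |2-1|+|0-0| = 1
Tile 3: at (2,1), goal (0,2), distance |2-0|+|1-2| = 3
Tile 5: at (2,2), goal (1,1), distance |2-1|+|2-1| = 2
Sum: 3 + 3 + 3 + 1 + 1 + 1 + 3 + 2 = 17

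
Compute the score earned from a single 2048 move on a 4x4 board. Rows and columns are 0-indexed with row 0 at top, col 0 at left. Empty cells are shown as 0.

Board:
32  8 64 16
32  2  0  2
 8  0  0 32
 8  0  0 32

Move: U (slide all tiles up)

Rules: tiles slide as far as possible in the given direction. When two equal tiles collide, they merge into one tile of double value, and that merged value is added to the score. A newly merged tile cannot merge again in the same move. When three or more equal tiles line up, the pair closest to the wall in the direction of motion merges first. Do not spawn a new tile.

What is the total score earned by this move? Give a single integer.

Slide up:
col 0: [32, 32, 8, 8] -> [64, 16, 0, 0]  score +80 (running 80)
col 1: [8, 2, 0, 0] -> [8, 2, 0, 0]  score +0 (running 80)
col 2: [64, 0, 0, 0] -> [64, 0, 0, 0]  score +0 (running 80)
col 3: [16, 2, 32, 32] -> [16, 2, 64, 0]  score +64 (running 144)
Board after move:
64  8 64 16
16  2  0  2
 0  0  0 64
 0  0  0  0

Answer: 144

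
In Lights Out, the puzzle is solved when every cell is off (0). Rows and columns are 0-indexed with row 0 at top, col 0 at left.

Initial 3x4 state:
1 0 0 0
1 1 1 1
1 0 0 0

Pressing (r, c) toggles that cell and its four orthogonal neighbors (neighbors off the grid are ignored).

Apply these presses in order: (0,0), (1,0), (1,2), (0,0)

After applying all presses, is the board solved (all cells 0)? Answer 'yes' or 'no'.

After press 1 at (0,0):
0 1 0 0
0 1 1 1
1 0 0 0

After press 2 at (1,0):
1 1 0 0
1 0 1 1
0 0 0 0

After press 3 at (1,2):
1 1 1 0
1 1 0 0
0 0 1 0

After press 4 at (0,0):
0 0 1 0
0 1 0 0
0 0 1 0

Lights still on: 3

Answer: no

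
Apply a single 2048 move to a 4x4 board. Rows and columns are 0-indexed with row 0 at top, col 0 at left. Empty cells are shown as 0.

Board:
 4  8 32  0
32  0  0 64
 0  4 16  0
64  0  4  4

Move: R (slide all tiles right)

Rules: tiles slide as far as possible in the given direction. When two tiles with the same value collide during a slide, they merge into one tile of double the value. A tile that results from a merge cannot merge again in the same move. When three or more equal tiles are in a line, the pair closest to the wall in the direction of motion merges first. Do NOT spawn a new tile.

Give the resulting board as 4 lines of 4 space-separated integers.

Answer:  0  4  8 32
 0  0 32 64
 0  0  4 16
 0  0 64  8

Derivation:
Slide right:
row 0: [4, 8, 32, 0] -> [0, 4, 8, 32]
row 1: [32, 0, 0, 64] -> [0, 0, 32, 64]
row 2: [0, 4, 16, 0] -> [0, 0, 4, 16]
row 3: [64, 0, 4, 4] -> [0, 0, 64, 8]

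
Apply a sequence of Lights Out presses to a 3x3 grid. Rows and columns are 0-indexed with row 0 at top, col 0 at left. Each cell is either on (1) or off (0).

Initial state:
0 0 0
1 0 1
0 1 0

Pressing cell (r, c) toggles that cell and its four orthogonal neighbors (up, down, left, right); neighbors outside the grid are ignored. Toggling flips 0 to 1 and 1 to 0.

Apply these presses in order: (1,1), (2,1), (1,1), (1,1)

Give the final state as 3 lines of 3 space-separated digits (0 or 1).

After press 1 at (1,1):
0 1 0
0 1 0
0 0 0

After press 2 at (2,1):
0 1 0
0 0 0
1 1 1

After press 3 at (1,1):
0 0 0
1 1 1
1 0 1

After press 4 at (1,1):
0 1 0
0 0 0
1 1 1

Answer: 0 1 0
0 0 0
1 1 1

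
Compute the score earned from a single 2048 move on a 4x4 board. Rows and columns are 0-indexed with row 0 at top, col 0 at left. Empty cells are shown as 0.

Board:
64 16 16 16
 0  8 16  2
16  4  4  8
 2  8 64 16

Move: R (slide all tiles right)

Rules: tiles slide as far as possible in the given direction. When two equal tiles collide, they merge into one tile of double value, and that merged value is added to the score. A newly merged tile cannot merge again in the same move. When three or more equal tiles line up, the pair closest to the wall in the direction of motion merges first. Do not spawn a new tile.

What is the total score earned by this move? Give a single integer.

Answer: 40

Derivation:
Slide right:
row 0: [64, 16, 16, 16] -> [0, 64, 16, 32]  score +32 (running 32)
row 1: [0, 8, 16, 2] -> [0, 8, 16, 2]  score +0 (running 32)
row 2: [16, 4, 4, 8] -> [0, 16, 8, 8]  score +8 (running 40)
row 3: [2, 8, 64, 16] -> [2, 8, 64, 16]  score +0 (running 40)
Board after move:
 0 64 16 32
 0  8 16  2
 0 16  8  8
 2  8 64 16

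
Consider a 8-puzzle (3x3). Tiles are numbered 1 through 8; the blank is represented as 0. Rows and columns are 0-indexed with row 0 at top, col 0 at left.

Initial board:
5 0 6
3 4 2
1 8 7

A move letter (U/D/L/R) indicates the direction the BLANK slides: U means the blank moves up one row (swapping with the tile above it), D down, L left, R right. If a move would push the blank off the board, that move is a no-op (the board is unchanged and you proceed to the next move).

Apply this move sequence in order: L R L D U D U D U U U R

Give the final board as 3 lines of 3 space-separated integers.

Answer: 5 0 6
3 4 2
1 8 7

Derivation:
After move 1 (L):
0 5 6
3 4 2
1 8 7

After move 2 (R):
5 0 6
3 4 2
1 8 7

After move 3 (L):
0 5 6
3 4 2
1 8 7

After move 4 (D):
3 5 6
0 4 2
1 8 7

After move 5 (U):
0 5 6
3 4 2
1 8 7

After move 6 (D):
3 5 6
0 4 2
1 8 7

After move 7 (U):
0 5 6
3 4 2
1 8 7

After move 8 (D):
3 5 6
0 4 2
1 8 7

After move 9 (U):
0 5 6
3 4 2
1 8 7

After move 10 (U):
0 5 6
3 4 2
1 8 7

After move 11 (U):
0 5 6
3 4 2
1 8 7

After move 12 (R):
5 0 6
3 4 2
1 8 7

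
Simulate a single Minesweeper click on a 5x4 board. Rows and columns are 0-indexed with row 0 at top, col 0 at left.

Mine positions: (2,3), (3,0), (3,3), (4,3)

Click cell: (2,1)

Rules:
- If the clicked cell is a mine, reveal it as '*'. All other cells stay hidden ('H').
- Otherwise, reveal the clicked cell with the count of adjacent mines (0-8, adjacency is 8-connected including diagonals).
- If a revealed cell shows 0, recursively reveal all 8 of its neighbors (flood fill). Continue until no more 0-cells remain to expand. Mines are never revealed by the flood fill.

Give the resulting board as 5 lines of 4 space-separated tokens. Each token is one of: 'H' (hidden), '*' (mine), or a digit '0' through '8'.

H H H H
H H H H
H 1 H H
H H H H
H H H H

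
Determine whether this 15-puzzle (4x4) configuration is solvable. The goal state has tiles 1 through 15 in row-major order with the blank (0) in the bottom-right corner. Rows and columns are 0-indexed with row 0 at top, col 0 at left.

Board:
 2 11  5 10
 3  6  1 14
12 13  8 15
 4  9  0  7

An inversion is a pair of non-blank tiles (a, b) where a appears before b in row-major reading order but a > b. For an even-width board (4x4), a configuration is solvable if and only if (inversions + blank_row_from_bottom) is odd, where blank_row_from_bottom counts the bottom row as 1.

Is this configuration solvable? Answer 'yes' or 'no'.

Answer: no

Derivation:
Inversions: 43
Blank is in row 3 (0-indexed from top), which is row 1 counting from the bottom (bottom = 1).
43 + 1 = 44, which is even, so the puzzle is not solvable.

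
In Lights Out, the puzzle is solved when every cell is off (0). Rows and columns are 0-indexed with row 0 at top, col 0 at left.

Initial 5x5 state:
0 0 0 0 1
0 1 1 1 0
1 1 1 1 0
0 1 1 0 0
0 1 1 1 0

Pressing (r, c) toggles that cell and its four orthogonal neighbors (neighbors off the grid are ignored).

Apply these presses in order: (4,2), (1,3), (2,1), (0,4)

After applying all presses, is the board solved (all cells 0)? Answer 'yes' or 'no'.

After press 1 at (4,2):
0 0 0 0 1
0 1 1 1 0
1 1 1 1 0
0 1 0 0 0
0 0 0 0 0

After press 2 at (1,3):
0 0 0 1 1
0 1 0 0 1
1 1 1 0 0
0 1 0 0 0
0 0 0 0 0

After press 3 at (2,1):
0 0 0 1 1
0 0 0 0 1
0 0 0 0 0
0 0 0 0 0
0 0 0 0 0

After press 4 at (0,4):
0 0 0 0 0
0 0 0 0 0
0 0 0 0 0
0 0 0 0 0
0 0 0 0 0

Lights still on: 0

Answer: yes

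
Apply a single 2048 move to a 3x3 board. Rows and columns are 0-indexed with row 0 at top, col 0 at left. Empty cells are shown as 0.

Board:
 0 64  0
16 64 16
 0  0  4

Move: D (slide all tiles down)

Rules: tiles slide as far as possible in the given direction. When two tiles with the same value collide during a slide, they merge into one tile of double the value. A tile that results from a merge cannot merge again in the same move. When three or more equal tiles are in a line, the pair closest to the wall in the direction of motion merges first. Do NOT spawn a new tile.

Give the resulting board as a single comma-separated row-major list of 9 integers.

Answer: 0, 0, 0, 0, 0, 16, 16, 128, 4

Derivation:
Slide down:
col 0: [0, 16, 0] -> [0, 0, 16]
col 1: [64, 64, 0] -> [0, 0, 128]
col 2: [0, 16, 4] -> [0, 16, 4]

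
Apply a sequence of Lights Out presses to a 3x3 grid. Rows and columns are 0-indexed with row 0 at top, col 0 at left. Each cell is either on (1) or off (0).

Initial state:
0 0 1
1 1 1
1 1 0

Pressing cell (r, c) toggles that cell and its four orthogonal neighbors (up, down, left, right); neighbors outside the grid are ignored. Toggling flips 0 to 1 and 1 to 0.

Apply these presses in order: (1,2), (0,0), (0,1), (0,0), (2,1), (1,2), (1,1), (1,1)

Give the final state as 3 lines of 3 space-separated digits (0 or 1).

After press 1 at (1,2):
0 0 0
1 0 0
1 1 1

After press 2 at (0,0):
1 1 0
0 0 0
1 1 1

After press 3 at (0,1):
0 0 1
0 1 0
1 1 1

After press 4 at (0,0):
1 1 1
1 1 0
1 1 1

After press 5 at (2,1):
1 1 1
1 0 0
0 0 0

After press 6 at (1,2):
1 1 0
1 1 1
0 0 1

After press 7 at (1,1):
1 0 0
0 0 0
0 1 1

After press 8 at (1,1):
1 1 0
1 1 1
0 0 1

Answer: 1 1 0
1 1 1
0 0 1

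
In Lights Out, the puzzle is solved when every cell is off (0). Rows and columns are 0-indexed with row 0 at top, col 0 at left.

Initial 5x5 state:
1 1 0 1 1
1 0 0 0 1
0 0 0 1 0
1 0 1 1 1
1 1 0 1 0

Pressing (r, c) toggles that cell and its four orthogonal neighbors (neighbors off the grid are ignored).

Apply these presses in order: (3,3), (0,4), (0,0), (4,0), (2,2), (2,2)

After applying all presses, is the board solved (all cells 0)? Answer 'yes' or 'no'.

After press 1 at (3,3):
1 1 0 1 1
1 0 0 0 1
0 0 0 0 0
1 0 0 0 0
1 1 0 0 0

After press 2 at (0,4):
1 1 0 0 0
1 0 0 0 0
0 0 0 0 0
1 0 0 0 0
1 1 0 0 0

After press 3 at (0,0):
0 0 0 0 0
0 0 0 0 0
0 0 0 0 0
1 0 0 0 0
1 1 0 0 0

After press 4 at (4,0):
0 0 0 0 0
0 0 0 0 0
0 0 0 0 0
0 0 0 0 0
0 0 0 0 0

After press 5 at (2,2):
0 0 0 0 0
0 0 1 0 0
0 1 1 1 0
0 0 1 0 0
0 0 0 0 0

After press 6 at (2,2):
0 0 0 0 0
0 0 0 0 0
0 0 0 0 0
0 0 0 0 0
0 0 0 0 0

Lights still on: 0

Answer: yes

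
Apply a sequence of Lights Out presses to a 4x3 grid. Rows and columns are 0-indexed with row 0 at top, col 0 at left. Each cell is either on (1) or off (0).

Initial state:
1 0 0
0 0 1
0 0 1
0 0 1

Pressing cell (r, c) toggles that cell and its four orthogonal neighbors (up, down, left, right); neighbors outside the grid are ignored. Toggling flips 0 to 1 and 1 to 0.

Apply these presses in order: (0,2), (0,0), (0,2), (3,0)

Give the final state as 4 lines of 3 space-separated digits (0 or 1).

After press 1 at (0,2):
1 1 1
0 0 0
0 0 1
0 0 1

After press 2 at (0,0):
0 0 1
1 0 0
0 0 1
0 0 1

After press 3 at (0,2):
0 1 0
1 0 1
0 0 1
0 0 1

After press 4 at (3,0):
0 1 0
1 0 1
1 0 1
1 1 1

Answer: 0 1 0
1 0 1
1 0 1
1 1 1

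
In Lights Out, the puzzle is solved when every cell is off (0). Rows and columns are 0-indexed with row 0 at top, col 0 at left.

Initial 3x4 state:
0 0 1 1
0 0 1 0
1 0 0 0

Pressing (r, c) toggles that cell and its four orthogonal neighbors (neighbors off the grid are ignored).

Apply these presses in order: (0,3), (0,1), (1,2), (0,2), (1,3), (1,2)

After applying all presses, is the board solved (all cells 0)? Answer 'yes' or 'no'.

Answer: no

Derivation:
After press 1 at (0,3):
0 0 0 0
0 0 1 1
1 0 0 0

After press 2 at (0,1):
1 1 1 0
0 1 1 1
1 0 0 0

After press 3 at (1,2):
1 1 0 0
0 0 0 0
1 0 1 0

After press 4 at (0,2):
1 0 1 1
0 0 1 0
1 0 1 0

After press 5 at (1,3):
1 0 1 0
0 0 0 1
1 0 1 1

After press 6 at (1,2):
1 0 0 0
0 1 1 0
1 0 0 1

Lights still on: 5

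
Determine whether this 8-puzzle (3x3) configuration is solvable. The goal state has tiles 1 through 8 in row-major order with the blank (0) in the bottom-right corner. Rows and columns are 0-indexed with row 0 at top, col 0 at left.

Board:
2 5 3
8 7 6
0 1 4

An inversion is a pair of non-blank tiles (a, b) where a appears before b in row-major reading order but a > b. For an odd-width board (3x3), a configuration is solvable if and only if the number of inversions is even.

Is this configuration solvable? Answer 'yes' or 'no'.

Inversions (pairs i<j in row-major order where tile[i] > tile[j] > 0): 14
14 is even, so the puzzle is solvable.

Answer: yes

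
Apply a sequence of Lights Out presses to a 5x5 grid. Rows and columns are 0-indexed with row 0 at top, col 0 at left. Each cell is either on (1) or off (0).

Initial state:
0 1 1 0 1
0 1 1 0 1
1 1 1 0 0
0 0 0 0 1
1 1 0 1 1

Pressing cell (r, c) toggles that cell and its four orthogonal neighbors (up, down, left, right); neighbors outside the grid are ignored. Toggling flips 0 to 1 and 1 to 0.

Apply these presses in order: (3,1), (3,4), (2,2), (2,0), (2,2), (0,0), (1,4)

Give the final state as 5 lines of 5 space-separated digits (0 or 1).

Answer: 1 0 1 0 0
0 1 1 1 0
0 1 1 0 0
0 1 1 1 0
1 0 0 1 0

Derivation:
After press 1 at (3,1):
0 1 1 0 1
0 1 1 0 1
1 0 1 0 0
1 1 1 0 1
1 0 0 1 1

After press 2 at (3,4):
0 1 1 0 1
0 1 1 0 1
1 0 1 0 1
1 1 1 1 0
1 0 0 1 0

After press 3 at (2,2):
0 1 1 0 1
0 1 0 0 1
1 1 0 1 1
1 1 0 1 0
1 0 0 1 0

After press 4 at (2,0):
0 1 1 0 1
1 1 0 0 1
0 0 0 1 1
0 1 0 1 0
1 0 0 1 0

After press 5 at (2,2):
0 1 1 0 1
1 1 1 0 1
0 1 1 0 1
0 1 1 1 0
1 0 0 1 0

After press 6 at (0,0):
1 0 1 0 1
0 1 1 0 1
0 1 1 0 1
0 1 1 1 0
1 0 0 1 0

After press 7 at (1,4):
1 0 1 0 0
0 1 1 1 0
0 1 1 0 0
0 1 1 1 0
1 0 0 1 0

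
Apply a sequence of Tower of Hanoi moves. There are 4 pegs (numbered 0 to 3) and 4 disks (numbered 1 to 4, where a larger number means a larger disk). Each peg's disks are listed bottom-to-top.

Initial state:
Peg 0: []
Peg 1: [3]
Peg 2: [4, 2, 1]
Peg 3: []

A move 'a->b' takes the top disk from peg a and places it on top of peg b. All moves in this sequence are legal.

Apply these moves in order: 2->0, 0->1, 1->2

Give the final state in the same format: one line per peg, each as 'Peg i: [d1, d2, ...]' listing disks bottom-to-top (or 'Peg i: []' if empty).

After move 1 (2->0):
Peg 0: [1]
Peg 1: [3]
Peg 2: [4, 2]
Peg 3: []

After move 2 (0->1):
Peg 0: []
Peg 1: [3, 1]
Peg 2: [4, 2]
Peg 3: []

After move 3 (1->2):
Peg 0: []
Peg 1: [3]
Peg 2: [4, 2, 1]
Peg 3: []

Answer: Peg 0: []
Peg 1: [3]
Peg 2: [4, 2, 1]
Peg 3: []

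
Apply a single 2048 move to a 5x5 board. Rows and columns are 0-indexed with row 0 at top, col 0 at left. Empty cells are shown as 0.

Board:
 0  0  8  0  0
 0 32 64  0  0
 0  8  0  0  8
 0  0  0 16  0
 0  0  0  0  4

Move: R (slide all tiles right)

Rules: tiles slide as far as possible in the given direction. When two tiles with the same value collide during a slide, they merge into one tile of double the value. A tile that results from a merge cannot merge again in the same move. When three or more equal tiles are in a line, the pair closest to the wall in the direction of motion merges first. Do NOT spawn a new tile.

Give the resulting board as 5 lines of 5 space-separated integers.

Slide right:
row 0: [0, 0, 8, 0, 0] -> [0, 0, 0, 0, 8]
row 1: [0, 32, 64, 0, 0] -> [0, 0, 0, 32, 64]
row 2: [0, 8, 0, 0, 8] -> [0, 0, 0, 0, 16]
row 3: [0, 0, 0, 16, 0] -> [0, 0, 0, 0, 16]
row 4: [0, 0, 0, 0, 4] -> [0, 0, 0, 0, 4]

Answer:  0  0  0  0  8
 0  0  0 32 64
 0  0  0  0 16
 0  0  0  0 16
 0  0  0  0  4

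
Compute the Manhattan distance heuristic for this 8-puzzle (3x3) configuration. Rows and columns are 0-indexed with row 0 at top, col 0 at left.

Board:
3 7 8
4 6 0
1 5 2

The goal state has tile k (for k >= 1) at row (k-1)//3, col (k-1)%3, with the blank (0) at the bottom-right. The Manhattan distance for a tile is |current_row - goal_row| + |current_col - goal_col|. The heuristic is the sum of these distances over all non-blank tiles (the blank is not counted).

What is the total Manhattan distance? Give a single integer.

Tile 3: at (0,0), goal (0,2), distance |0-0|+|0-2| = 2
Tile 7: at (0,1), goal (2,0), distance |0-2|+|1-0| = 3
Tile 8: at (0,2), goal (2,1), distance |0-2|+|2-1| = 3
Tile 4: at (1,0), goal (1,0), distance |1-1|+|0-0| = 0
Tile 6: at (1,1), goal (1,2), distance |1-1|+|1-2| = 1
Tile 1: at (2,0), goal (0,0), distance |2-0|+|0-0| = 2
Tile 5: at (2,1), goal (1,1), distance |2-1|+|1-1| = 1
Tile 2: at (2,2), goal (0,1), distance |2-0|+|2-1| = 3
Sum: 2 + 3 + 3 + 0 + 1 + 2 + 1 + 3 = 15

Answer: 15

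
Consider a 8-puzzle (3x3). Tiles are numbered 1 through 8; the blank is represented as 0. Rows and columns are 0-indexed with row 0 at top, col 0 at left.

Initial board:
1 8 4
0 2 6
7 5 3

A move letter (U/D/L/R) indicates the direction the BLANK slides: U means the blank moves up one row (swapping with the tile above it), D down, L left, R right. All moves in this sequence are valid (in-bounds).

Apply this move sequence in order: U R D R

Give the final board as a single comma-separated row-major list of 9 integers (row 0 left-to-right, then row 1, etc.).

Answer: 8, 2, 4, 1, 6, 0, 7, 5, 3

Derivation:
After move 1 (U):
0 8 4
1 2 6
7 5 3

After move 2 (R):
8 0 4
1 2 6
7 5 3

After move 3 (D):
8 2 4
1 0 6
7 5 3

After move 4 (R):
8 2 4
1 6 0
7 5 3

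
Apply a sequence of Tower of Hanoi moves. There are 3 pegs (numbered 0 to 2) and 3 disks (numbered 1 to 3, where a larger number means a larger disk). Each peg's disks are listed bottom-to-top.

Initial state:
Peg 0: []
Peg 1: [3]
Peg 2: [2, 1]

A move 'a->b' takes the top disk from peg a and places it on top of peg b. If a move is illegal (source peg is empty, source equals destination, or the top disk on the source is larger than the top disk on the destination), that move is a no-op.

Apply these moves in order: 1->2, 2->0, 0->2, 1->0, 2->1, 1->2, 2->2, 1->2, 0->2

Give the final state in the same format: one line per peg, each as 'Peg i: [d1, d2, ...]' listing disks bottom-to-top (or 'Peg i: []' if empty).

After move 1 (1->2):
Peg 0: []
Peg 1: [3]
Peg 2: [2, 1]

After move 2 (2->0):
Peg 0: [1]
Peg 1: [3]
Peg 2: [2]

After move 3 (0->2):
Peg 0: []
Peg 1: [3]
Peg 2: [2, 1]

After move 4 (1->0):
Peg 0: [3]
Peg 1: []
Peg 2: [2, 1]

After move 5 (2->1):
Peg 0: [3]
Peg 1: [1]
Peg 2: [2]

After move 6 (1->2):
Peg 0: [3]
Peg 1: []
Peg 2: [2, 1]

After move 7 (2->2):
Peg 0: [3]
Peg 1: []
Peg 2: [2, 1]

After move 8 (1->2):
Peg 0: [3]
Peg 1: []
Peg 2: [2, 1]

After move 9 (0->2):
Peg 0: [3]
Peg 1: []
Peg 2: [2, 1]

Answer: Peg 0: [3]
Peg 1: []
Peg 2: [2, 1]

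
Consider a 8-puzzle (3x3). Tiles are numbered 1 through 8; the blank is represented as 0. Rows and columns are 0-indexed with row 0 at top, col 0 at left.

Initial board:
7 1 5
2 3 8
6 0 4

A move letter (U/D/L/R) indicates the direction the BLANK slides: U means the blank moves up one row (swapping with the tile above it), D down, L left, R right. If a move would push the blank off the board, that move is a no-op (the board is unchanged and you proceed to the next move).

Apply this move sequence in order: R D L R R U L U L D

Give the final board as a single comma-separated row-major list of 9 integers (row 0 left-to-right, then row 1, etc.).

Answer: 2, 7, 5, 0, 1, 3, 6, 4, 8

Derivation:
After move 1 (R):
7 1 5
2 3 8
6 4 0

After move 2 (D):
7 1 5
2 3 8
6 4 0

After move 3 (L):
7 1 5
2 3 8
6 0 4

After move 4 (R):
7 1 5
2 3 8
6 4 0

After move 5 (R):
7 1 5
2 3 8
6 4 0

After move 6 (U):
7 1 5
2 3 0
6 4 8

After move 7 (L):
7 1 5
2 0 3
6 4 8

After move 8 (U):
7 0 5
2 1 3
6 4 8

After move 9 (L):
0 7 5
2 1 3
6 4 8

After move 10 (D):
2 7 5
0 1 3
6 4 8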